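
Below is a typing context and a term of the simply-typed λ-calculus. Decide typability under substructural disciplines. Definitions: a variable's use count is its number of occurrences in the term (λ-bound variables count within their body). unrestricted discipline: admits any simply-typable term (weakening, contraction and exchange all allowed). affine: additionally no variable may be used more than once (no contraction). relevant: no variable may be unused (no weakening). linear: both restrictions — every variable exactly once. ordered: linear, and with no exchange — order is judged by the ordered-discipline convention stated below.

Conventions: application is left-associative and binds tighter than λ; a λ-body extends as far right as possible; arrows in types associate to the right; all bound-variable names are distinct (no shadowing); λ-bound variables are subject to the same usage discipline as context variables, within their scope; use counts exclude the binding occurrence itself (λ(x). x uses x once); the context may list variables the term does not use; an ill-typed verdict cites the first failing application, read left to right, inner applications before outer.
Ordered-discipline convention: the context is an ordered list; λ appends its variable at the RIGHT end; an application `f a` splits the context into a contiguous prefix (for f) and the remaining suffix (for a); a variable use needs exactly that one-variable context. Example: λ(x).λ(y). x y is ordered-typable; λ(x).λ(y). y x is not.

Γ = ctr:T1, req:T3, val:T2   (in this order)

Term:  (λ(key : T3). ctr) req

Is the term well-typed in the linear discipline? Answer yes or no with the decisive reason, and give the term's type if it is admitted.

no — val, key never used (weakening)
use counts: ctr=1; req=1; val=0; key (bound)=0
order of uses: ctr, req
typing: the term checks, with type T1
summary: ordered ✗; linear ✗; affine ✓; relevant ✗; unrestricted ✓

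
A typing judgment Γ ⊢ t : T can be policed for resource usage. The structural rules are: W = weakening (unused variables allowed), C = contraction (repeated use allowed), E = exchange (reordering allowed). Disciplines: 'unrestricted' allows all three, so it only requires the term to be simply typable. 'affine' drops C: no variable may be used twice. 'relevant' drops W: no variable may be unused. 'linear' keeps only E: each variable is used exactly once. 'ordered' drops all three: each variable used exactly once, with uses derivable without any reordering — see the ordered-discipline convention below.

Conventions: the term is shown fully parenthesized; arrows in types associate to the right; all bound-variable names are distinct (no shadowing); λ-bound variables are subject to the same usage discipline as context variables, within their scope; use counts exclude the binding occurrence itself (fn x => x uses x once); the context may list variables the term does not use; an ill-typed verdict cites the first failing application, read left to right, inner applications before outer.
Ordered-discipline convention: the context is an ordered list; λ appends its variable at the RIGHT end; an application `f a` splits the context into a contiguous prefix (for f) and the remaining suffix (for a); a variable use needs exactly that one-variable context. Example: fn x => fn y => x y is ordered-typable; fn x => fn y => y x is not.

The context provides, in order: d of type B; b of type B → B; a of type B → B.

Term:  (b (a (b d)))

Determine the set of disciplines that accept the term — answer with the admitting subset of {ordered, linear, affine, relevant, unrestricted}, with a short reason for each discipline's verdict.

accepted by: relevant, unrestricted
use counts: d: 1; b: 2; a: 1
order of uses: b, a, b, d
typing: well-typed — term : B
ordered: ✗, repeated use of b ×2
linear: ✗, repeated use of b ×2
affine: ✗, repeated use of b ×2
relevant: ✓, d, b, a: all used, weakening unneeded
unrestricted: ✓, simply typable at B; W, C, E all held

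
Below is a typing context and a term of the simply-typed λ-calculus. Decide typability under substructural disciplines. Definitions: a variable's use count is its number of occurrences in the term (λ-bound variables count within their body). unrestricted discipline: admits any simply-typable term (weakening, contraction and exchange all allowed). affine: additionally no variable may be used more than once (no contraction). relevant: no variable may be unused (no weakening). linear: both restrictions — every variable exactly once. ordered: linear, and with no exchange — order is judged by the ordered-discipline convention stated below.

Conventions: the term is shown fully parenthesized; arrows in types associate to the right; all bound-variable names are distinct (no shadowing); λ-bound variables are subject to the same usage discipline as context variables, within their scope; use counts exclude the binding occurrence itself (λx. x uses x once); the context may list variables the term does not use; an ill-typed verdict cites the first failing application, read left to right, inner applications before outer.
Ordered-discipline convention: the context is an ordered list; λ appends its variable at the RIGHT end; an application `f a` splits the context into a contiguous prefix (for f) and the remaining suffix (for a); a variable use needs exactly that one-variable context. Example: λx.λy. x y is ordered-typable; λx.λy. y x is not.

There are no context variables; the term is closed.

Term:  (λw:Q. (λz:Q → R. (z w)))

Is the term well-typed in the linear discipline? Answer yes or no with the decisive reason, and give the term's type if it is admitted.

yes — single use per variable (w, z); term : Q → (Q → R) → R
variable uses: w (λ-bound)=1; z (λ-bound)=1
use order (left to right): z, w
typing: well-typed at Q → (Q → R) → R
per-discipline verdicts: ordered ✗ · linear ✓ · affine ✓ · relevant ✓ · unrestricted ✓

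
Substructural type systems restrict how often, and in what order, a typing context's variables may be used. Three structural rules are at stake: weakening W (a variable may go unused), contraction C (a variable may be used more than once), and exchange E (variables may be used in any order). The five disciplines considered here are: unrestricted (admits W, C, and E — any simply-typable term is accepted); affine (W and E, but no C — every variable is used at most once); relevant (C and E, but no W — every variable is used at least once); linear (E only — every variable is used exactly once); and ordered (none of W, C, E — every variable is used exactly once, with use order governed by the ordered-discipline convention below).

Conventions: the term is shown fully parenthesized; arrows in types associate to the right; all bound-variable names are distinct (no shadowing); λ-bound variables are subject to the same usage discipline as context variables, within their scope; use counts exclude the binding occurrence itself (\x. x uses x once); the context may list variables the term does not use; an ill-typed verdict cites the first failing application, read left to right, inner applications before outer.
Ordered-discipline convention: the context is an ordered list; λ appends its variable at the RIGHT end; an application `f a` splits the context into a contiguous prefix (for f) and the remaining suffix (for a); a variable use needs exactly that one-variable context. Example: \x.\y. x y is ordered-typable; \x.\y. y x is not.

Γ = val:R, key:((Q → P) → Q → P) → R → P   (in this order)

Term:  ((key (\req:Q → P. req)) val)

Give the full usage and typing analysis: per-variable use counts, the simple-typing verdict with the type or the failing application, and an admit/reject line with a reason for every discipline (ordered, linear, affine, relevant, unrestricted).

usage: val: 1×, key: 1×, req (bound): 1×
left-to-right use order: key, req, val
typing: well-typed — term : P
ordered: ✗, no ordered split (uses run key, req, val)
linear: ✓, each of val, key, req used exactly once
affine: ✓, no duplicate uses among val, key, req
relevant: ✓, none of val, key, req goes unused
unrestricted: ✓, type-checks (P) and nothing is barred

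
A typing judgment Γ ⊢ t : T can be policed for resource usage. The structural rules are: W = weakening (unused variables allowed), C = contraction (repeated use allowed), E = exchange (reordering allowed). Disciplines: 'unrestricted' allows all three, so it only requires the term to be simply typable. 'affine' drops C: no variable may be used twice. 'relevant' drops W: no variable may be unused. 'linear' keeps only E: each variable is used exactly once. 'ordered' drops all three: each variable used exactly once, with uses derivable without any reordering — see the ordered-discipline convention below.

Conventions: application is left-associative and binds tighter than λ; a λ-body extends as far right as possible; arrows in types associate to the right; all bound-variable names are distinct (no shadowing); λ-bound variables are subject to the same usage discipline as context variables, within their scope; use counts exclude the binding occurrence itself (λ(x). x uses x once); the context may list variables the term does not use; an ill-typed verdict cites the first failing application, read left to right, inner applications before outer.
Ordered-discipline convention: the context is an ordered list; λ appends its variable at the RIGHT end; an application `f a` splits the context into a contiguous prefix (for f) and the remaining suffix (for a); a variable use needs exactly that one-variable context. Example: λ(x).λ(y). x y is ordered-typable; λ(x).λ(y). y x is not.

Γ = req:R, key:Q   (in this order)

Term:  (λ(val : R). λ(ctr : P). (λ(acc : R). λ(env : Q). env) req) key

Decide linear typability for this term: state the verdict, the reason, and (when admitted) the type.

no — not simply typable
variable uses: req=1; key=1; val (λ-bound)=0; ctr (λ-bound)=0; acc (λ-bound)=0; env (λ-bound)=1
left-to-right use order: env, req, key
typing: ill-typed: an argument Q mismatches the expected R
summary: ordered ✗, linear ✗, affine ✗, relevant ✗, unrestricted ✗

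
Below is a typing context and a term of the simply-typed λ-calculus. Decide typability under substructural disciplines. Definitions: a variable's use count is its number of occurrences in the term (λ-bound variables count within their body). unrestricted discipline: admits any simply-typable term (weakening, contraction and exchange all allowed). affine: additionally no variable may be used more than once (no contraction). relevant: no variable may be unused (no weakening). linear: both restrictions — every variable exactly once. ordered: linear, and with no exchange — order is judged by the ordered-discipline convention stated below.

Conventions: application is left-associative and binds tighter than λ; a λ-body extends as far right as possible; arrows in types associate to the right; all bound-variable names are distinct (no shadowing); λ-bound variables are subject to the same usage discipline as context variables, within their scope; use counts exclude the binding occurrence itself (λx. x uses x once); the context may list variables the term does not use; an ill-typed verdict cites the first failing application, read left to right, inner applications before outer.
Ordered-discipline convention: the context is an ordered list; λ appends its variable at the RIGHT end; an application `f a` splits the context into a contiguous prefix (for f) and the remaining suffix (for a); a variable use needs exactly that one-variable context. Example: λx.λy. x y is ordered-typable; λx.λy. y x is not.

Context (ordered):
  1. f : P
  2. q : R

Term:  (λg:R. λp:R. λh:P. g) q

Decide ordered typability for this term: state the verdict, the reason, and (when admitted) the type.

no — f, p, h left unused
use counts: f: 0, q: 1, g [bound]: 1, p [bound]: 0, h [bound]: 0
use order (left to right): g, q
typing: well-typed at R -> P -> R
summary: ordered ✗, linear ✗, affine ✓, relevant ✗, unrestricted ✓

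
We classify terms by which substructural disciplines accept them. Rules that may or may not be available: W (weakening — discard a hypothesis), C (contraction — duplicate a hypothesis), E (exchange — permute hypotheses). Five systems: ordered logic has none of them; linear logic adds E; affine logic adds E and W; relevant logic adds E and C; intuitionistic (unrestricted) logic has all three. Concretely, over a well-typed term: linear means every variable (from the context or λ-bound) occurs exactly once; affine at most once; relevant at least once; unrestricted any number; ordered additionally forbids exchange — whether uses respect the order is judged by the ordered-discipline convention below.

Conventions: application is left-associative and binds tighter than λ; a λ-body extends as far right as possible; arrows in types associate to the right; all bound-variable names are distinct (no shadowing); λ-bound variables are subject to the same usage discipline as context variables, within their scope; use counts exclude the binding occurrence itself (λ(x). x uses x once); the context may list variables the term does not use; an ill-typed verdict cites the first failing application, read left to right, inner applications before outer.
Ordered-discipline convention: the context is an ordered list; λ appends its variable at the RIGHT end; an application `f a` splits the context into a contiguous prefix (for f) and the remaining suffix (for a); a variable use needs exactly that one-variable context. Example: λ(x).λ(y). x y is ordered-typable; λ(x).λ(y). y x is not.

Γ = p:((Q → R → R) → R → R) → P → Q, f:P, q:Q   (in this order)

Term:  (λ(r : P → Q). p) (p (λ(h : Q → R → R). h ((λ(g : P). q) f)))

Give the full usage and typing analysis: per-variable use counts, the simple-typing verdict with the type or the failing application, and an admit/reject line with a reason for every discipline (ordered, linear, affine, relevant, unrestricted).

counts: p ×2, f ×1, q ×1, r (λ-bound) ×0, h (λ-bound) ×1, g (λ-bound) ×0
order of uses: p, p, h, q, f
typing: well-typed — term : ((Q → R → R) → R → R) → P → Q
ordered: ✗ — uses contraction: p ×2; unused: r, g — weakening required
linear: ✗ — uses contraction: p ×2; unused: r, g — weakening required
affine: ✗ — uses contraction: p ×2
relevant: ✗ — unused: r, g — weakening required
unrestricted: ✓ — simply typable at ((Q → R → R) → R → R) → P → Q; W, C, E all held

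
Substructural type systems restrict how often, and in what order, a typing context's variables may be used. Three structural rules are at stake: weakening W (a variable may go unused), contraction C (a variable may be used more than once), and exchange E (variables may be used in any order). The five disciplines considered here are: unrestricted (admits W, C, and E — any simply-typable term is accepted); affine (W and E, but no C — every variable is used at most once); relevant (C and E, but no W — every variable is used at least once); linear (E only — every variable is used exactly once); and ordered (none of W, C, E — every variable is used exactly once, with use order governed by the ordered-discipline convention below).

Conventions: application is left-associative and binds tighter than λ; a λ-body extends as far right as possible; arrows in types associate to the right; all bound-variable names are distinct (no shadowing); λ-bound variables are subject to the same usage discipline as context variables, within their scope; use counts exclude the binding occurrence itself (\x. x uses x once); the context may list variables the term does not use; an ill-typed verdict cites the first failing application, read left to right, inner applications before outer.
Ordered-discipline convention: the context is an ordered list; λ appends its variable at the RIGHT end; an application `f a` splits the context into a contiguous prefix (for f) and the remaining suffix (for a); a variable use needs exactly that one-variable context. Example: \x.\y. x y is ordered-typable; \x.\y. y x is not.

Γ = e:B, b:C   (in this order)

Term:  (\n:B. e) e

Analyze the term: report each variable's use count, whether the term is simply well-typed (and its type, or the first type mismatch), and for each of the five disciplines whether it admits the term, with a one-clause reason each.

use counts: e ×2, b ×0, n (λ-bound) ×0
use order (left to right): e, e
typing: the term checks, with type B
ordered ✗ (repeated use of e ×2; b, n left unused)
linear ✗ (repeated use of e ×2; b, n left unused)
affine ✗ (repeated use of e ×2)
relevant ✗ (b, n left unused)
unrestricted ✓ (typability at B is all that's needed)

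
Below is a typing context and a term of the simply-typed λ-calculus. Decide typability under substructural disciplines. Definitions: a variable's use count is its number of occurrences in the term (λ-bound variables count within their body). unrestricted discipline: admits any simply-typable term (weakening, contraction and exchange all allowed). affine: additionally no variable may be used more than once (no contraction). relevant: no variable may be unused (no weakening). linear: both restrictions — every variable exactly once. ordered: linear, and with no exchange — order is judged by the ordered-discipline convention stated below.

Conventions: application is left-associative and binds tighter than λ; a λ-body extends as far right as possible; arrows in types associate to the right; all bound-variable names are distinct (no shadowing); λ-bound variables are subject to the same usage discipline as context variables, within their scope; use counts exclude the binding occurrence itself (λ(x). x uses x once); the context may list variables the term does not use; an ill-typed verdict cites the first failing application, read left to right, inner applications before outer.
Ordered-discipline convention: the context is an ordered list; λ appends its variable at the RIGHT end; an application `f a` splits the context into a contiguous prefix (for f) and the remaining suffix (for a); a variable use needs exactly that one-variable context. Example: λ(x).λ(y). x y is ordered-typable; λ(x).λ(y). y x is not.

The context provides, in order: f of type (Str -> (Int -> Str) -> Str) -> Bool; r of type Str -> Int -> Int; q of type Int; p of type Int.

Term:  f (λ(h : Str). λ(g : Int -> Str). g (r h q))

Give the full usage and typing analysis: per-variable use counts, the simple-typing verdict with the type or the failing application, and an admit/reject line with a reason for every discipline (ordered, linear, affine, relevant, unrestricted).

use counts: f: 1; r: 1; q: 1; p: 0; h (λ-bound): 1; g (λ-bound): 1
use order (left to right): f, g, r, h, q
typing: the term checks, with type Bool
ordered: ✗, needs weakening: p unused
linear: ✗, needs weakening: p unused
affine: ✓, at most one use each (f, r, q, p, h, g)
relevant: ✗, needs weakening: p unused
unrestricted: ✓, well-typed at Bool; no restrictions here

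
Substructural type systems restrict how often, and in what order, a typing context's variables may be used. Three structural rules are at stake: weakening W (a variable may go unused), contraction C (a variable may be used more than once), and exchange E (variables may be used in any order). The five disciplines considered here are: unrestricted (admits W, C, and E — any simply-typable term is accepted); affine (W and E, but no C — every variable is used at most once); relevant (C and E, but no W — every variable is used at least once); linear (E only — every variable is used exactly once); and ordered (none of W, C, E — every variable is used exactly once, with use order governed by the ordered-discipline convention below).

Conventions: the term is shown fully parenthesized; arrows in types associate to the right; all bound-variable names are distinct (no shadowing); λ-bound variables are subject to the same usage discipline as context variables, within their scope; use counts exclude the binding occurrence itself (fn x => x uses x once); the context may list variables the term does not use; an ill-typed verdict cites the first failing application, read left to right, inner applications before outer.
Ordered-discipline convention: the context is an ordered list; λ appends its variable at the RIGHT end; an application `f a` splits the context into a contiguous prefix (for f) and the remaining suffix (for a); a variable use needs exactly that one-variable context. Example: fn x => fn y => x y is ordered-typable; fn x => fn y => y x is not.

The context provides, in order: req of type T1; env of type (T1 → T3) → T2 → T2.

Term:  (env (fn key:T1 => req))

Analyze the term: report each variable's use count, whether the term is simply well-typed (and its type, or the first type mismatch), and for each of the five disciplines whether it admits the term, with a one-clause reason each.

usage: req: 1×, env: 1×, key (λ-bound): 0×
left-to-right use order: env, req
typing: ill-typed: a function awaiting T1 → T3 gets T1 → T1
ordered ✗ (fails simple typing)
linear ✗ (a type mismatch blocks all five)
affine ✗ (the type mismatch rejects it)
relevant ✗ (not simply typable)
unrestricted ✗ (fails simple typing)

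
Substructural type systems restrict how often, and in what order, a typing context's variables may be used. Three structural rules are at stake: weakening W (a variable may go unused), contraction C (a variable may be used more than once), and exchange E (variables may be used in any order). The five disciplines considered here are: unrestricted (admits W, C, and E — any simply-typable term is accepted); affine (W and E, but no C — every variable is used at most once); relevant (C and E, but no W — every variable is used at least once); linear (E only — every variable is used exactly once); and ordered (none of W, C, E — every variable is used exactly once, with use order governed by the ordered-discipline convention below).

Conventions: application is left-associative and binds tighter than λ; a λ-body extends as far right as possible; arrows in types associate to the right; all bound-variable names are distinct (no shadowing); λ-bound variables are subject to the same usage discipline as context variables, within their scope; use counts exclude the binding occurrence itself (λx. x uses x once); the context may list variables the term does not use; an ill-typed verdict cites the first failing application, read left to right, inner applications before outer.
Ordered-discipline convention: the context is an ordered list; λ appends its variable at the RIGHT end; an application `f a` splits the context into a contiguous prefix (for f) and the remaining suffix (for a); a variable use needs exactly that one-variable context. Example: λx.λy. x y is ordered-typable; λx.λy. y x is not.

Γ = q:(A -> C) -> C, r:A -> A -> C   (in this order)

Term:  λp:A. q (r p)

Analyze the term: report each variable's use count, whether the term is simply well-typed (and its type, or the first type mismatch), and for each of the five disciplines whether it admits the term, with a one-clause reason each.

use counts: q: 1, r: 1, p (bound): 1
use order (left to right): q, r, p
typing: ✓ — A -> C
ordered: ✓ — q, r, p: once each, no exchange needed
linear: ✓ — exactly-once usage across q, r, p
affine: ✓ — none of q, r, p used more than once
relevant: ✓ — none of q, r, p goes unused
unrestricted: ✓ — typability at A -> C is all that's needed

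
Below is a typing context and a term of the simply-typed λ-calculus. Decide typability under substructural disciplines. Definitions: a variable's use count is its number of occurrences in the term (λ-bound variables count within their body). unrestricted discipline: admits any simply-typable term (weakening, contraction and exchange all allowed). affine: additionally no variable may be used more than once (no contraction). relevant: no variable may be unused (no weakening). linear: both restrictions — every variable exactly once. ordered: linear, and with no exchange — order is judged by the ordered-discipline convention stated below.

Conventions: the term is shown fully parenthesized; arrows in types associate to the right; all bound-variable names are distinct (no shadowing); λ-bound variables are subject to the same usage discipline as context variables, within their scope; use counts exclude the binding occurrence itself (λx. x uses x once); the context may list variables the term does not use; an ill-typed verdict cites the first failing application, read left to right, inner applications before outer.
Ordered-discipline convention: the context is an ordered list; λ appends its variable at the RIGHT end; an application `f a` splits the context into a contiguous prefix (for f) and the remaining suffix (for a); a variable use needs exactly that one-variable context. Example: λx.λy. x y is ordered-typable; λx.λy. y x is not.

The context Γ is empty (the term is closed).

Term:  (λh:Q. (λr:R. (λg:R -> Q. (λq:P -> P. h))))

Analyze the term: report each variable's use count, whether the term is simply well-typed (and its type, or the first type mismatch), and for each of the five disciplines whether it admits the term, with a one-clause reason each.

counts: h (λ-bound): 1×, r (λ-bound): 0×, g (λ-bound): 0×, q (λ-bound): 0×
uses in reading order: h
typing: well-typed — term : Q -> R -> (R -> Q) -> (P -> P) -> Q
ordered ✗ (unused: r, g, q — weakening required)
linear ✗ (unused: r, g, q — weakening required)
affine ✓ (none of h, r, g, q used more than once)
relevant ✗ (unused: r, g, q — weakening required)
unrestricted ✓ (typability at Q -> R -> (R -> Q) -> (P -> P) -> Q is all that's needed)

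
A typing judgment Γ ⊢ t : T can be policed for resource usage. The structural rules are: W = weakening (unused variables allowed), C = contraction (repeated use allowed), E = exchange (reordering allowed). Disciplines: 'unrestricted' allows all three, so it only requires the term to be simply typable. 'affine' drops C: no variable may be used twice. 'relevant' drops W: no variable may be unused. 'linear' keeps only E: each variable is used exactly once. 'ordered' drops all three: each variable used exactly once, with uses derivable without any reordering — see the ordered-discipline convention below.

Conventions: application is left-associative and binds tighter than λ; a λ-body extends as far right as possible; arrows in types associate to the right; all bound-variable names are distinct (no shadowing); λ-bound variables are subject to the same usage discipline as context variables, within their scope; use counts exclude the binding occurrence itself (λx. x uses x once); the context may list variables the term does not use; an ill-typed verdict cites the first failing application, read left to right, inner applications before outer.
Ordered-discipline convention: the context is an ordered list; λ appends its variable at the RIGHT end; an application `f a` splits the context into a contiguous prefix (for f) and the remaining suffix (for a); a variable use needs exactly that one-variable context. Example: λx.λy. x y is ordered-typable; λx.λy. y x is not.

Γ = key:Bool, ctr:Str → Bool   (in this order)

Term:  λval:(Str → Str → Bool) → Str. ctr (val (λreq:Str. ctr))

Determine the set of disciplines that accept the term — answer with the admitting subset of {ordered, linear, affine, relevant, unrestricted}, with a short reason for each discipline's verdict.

admitted by: unrestricted
variable uses: key: 0×, ctr: 2×, val (bound): 1×, req (bound): 0×
use order (left to right): ctr, val, ctr
typing: well-typed at ((Str → Str → Bool) → Str) → Bool
ordered: ✗ — ctr ×2 used more than once (contraction); needs weakening: key, req unused
linear: ✗ — ctr ×2 used more than once (contraction); needs weakening: key, req unused
affine: ✗ — ctr ×2 used more than once (contraction)
relevant: ✗ — needs weakening: key, req unused
unrestricted: ✓ — typability at ((Str → Str → Bool) → Str) → Bool is all that's needed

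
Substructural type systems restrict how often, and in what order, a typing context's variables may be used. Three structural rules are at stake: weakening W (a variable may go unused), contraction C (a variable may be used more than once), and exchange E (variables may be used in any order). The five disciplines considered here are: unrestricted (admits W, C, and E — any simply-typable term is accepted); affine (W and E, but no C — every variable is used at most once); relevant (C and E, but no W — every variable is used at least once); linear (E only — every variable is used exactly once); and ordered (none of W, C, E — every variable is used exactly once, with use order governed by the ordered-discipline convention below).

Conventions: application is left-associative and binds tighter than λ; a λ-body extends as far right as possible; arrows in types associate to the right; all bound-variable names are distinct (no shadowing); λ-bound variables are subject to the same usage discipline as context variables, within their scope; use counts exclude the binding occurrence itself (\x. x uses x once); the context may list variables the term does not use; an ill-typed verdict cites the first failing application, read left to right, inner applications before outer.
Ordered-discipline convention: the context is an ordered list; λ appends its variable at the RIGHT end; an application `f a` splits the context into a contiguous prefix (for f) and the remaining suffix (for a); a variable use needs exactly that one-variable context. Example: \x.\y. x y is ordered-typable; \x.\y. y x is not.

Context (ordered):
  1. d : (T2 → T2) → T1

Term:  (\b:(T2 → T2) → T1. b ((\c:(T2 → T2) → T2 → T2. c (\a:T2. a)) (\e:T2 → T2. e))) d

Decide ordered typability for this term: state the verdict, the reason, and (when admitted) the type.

yes — d, b, c, a, e once each; derivable with no W/C/E; term : T1
counts: d=1; b [bound]=1; c [bound]=1; a [bound]=1; e [bound]=1
use order (left to right): b, c, a, e, d
typing: the term checks, with type T1
all disciplines: ordered ✓, linear ✓, affine ✓, relevant ✓, unrestricted ✓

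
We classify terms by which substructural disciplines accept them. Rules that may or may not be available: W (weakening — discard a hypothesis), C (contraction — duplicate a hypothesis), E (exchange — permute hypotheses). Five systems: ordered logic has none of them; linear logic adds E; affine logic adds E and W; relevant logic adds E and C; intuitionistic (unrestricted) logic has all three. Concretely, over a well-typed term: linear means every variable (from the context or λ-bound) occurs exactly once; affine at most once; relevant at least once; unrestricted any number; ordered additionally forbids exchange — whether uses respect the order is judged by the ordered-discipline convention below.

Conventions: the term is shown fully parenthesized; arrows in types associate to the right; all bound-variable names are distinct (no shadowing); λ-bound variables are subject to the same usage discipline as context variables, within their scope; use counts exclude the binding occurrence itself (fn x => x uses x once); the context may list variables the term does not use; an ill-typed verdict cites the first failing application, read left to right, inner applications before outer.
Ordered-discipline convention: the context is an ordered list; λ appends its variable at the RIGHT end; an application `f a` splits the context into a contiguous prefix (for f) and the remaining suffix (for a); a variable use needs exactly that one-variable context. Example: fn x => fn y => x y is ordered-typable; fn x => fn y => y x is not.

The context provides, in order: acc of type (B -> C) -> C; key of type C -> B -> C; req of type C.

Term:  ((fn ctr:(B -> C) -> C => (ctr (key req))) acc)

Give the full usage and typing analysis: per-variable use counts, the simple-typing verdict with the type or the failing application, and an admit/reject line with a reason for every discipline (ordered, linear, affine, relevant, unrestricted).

counts: acc: 1×; key: 1×; req: 1×; ctr [bound]: 1×
left-to-right use order: ctr, key, req, acc
typing: well-typed at C
ordered: ✗ — no ordered split (uses run ctr, key, req, acc)
linear: ✓ — exactly-once usage across acc, key, req, ctr
affine: ✓ — at most one use each (acc, key, req, ctr)
relevant: ✓ — every one of acc, key, req, ctr appears
unrestricted: ✓ — well-typed at C; no restrictions here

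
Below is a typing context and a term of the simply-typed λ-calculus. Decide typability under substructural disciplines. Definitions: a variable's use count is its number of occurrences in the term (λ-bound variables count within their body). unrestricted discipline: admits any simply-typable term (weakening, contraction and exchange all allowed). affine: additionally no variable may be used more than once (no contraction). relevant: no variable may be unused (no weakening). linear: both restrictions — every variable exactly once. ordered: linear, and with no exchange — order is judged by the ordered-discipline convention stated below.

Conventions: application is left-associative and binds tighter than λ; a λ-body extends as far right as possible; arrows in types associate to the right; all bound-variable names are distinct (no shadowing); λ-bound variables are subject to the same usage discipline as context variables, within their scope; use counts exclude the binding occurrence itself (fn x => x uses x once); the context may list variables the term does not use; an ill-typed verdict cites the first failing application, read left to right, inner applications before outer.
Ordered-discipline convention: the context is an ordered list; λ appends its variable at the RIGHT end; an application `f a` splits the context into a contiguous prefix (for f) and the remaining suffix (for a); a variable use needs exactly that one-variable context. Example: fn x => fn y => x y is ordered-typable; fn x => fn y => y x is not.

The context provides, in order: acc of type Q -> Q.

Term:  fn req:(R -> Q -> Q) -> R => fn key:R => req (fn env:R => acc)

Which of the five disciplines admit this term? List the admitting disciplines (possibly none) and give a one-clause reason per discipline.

admitting disciplines: affine, unrestricted
use counts: acc: 1×; req (λ-bound): 1×; key (λ-bound): 0×; env (λ-bound): 0×
left-to-right use order: req, acc
typing: ✓ — ((R -> Q -> Q) -> R) -> R -> R
ordered: ✗, unused: key, env — weakening required
linear: ✗, unused: key, env — weakening required
affine: ✓, at most one use each (acc, req, key, env)
relevant: ✗, unused: key, env — weakening required
unrestricted: ✓, simply typable at ((R -> Q -> Q) -> R) -> R -> R; W, C, E all held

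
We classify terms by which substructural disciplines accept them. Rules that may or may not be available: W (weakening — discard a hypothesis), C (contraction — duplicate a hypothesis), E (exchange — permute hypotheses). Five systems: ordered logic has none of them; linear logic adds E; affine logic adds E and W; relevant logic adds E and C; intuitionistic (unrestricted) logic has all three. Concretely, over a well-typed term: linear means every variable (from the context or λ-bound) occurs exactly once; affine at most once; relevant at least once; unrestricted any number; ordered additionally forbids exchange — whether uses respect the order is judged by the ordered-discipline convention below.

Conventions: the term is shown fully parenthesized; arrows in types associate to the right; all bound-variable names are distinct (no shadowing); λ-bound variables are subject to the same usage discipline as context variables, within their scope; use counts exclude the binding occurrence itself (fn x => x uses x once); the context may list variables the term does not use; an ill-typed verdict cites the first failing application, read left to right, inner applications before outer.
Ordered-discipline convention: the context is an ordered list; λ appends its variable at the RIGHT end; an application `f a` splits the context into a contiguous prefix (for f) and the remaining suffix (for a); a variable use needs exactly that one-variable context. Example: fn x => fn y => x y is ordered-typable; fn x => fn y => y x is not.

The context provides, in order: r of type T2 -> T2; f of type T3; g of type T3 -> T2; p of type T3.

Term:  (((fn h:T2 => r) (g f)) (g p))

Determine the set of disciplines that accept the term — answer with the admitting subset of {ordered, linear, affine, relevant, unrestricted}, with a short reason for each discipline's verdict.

accepted by: unrestricted
variable uses: r ×1; f ×1; g ×2; p ×1; h (bound) ×0
uses in reading order: r, g, f, g, p
typing: ✓ — T2
ordered ✗ (repeated use of g ×2; h left unused)
linear ✗ (repeated use of g ×2; h left unused)
affine ✗ (repeated use of g ×2)
relevant ✗ (h left unused)
unrestricted ✓ (typability at T2 is all that's needed)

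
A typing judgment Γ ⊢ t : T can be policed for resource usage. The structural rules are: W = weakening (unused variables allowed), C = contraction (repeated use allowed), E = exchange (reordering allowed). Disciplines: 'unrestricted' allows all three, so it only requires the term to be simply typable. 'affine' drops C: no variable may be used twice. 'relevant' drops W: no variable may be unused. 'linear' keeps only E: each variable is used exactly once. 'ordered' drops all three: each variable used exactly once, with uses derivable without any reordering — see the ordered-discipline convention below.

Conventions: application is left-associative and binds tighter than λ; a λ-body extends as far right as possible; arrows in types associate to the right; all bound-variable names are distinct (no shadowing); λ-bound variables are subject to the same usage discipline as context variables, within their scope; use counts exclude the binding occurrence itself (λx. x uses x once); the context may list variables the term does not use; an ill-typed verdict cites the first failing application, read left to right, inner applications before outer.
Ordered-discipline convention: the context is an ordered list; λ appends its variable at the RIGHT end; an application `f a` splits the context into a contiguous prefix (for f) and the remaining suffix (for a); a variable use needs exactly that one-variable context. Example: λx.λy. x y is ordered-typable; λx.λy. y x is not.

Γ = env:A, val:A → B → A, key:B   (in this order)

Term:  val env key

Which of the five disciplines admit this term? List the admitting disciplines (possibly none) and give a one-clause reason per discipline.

accepted by: linear, affine, relevant, unrestricted
counts: env: 1, val: 1, key: 1
order of uses: val, env, key
typing: the term checks, with type A
ordered ✗ (no ordered split (uses run val, env, key))
linear ✓ (exactly-once usage across env, val, key)
affine ✓ (env, val, key: no repeats, contraction unneeded)
relevant ✓ (none of env, val, key goes unused)
unrestricted ✓ (type-checks (A) and nothing is barred)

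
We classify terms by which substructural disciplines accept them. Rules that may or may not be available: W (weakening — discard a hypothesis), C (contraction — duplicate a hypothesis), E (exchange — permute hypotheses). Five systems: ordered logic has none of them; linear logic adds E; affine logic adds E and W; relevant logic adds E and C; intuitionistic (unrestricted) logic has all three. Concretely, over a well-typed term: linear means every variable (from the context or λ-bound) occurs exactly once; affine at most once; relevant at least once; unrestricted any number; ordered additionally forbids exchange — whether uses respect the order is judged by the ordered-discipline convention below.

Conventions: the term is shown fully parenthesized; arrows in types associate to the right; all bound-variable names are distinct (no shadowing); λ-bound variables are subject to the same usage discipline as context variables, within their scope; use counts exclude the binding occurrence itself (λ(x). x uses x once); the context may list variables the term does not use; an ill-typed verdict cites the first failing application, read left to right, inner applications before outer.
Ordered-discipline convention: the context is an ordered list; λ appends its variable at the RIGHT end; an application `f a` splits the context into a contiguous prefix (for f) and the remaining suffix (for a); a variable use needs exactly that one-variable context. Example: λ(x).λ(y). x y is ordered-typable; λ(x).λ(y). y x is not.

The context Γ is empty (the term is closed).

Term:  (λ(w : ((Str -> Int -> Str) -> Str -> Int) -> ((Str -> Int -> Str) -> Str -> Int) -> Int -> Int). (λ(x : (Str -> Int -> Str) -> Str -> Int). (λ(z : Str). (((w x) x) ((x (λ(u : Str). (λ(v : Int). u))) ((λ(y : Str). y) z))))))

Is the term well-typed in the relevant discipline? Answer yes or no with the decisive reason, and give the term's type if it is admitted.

no — v never used (weakening)
variable uses: w [bound]=1; x [bound]=3; z [bound]=1; u [bound]=1; v [bound]=0; y [bound]=1
left-to-right use order: w, x, x, x, u, y, z
typing: well-typed — term : (((Str -> Int -> Str) -> Str -> Int) -> ((Str -> Int -> Str) -> Str -> Int) -> Int -> Int) -> ((Str -> Int -> Str) -> Str -> Int) -> Str -> Int
summary: ordered ✗, linear ✗, affine ✗, relevant ✗, unrestricted ✓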